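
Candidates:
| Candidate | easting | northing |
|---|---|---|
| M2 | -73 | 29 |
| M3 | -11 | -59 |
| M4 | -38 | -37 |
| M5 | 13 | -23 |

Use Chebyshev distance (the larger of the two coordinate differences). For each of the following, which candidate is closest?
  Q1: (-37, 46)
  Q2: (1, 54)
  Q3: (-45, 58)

Q1 at (-37, 46):
  M2: max(|-36|, |-17|) = 36
  M3: max(|26|, |-105|) = 105
  M4: max(|-1|, |-83|) = 83
  M5: max(|50|, |-69|) = 69
  → nearest: M2 (36)
Q2 at (1, 54):
  M2: max(|-74|, |-25|) = 74
  M3: max(|-12|, |-113|) = 113
  M4: max(|-39|, |-91|) = 91
  M5: max(|12|, |-77|) = 77
  → nearest: M2 (74)
Q3 at (-45, 58):
  M2: max(|-28|, |-29|) = 29
  M3: max(|34|, |-117|) = 117
  M4: max(|7|, |-95|) = 95
  M5: max(|58|, |-81|) = 81
  → nearest: M2 (29)

Q1→M2; Q2→M2; Q3→M2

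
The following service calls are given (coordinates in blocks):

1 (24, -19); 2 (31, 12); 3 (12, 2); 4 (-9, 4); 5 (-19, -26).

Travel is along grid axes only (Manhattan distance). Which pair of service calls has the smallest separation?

3 and 4

Pairwise distances:
3–4: 23 blocks
2–3: 29 blocks
1–3: 33 blocks
1–2: 38 blocks
4–5: 40 blocks
2–4: 48 blocks
1–5: 50 blocks
1–4: 56 blocks
3–5: 59 blocks
2–5: 88 blocks
Closest pair: 3–4 at 23 blocks.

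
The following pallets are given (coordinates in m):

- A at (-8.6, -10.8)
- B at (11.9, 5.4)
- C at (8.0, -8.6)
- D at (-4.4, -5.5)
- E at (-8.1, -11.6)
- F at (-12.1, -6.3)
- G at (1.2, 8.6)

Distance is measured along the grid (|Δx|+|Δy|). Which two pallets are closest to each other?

Pairwise distances:
A–E: 1.3 m
A–F: 8.0 m
D–F: 8.5 m
E–F: 9.3 m
A–D: 9.5 m
D–E: 9.8 m
B–G: 13.9 m
C–D: 15.5 m
B–C: 17.9 m
A–C: 18.8 m
C–E: 19.1 m
D–G: 19.7 m
C–F: 22.4 m
C–G: 24.0 m
B–D: 27.2 m
F–G: 28.2 m
A–G: 29.2 m
E–G: 29.5 m
B–F: 35.7 m
A–B: 36.7 m
B–E: 37.0 m
Closest pair: A–E at 1.3 m.

A and E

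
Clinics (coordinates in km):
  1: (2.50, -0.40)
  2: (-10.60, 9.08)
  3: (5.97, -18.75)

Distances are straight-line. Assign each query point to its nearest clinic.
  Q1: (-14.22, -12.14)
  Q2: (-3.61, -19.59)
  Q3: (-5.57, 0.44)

Q1→1; Q2→3; Q3→1

Q1 at (-14.22, -12.14):
  1: √((16.72)² + (11.74)²) = √(279.5584 + 137.8276) = 20.43 km
  2: √((3.62)² + (21.22)²) = √(13.1044 + 450.2884) = 21.53 km
  3: √((20.19)² + (-6.61)²) = √(407.6361 + 43.6921) = 21.24 km
  → nearest: 1 (20.43 km)
Q2 at (-3.61, -19.59):
  1: √((6.11)² + (19.19)²) = √(37.3321 + 368.2561) = 20.14 km
  2: √((-6.99)² + (28.67)²) = √(48.8601 + 821.9689) = 29.51 km
  3: √((9.58)² + (0.84)²) = √(91.7764 + 0.7056) = 9.62 km
  → nearest: 3 (9.62 km)
Q3 at (-5.57, 0.44):
  1: √((8.07)² + (-0.84)²) = √(65.1249 + 0.7056) = 8.11 km
  2: √((-5.03)² + (8.64)²) = √(25.3009 + 74.6496) = 10.00 km
  3: √((11.54)² + (-19.19)²) = √(133.1716 + 368.2561) = 22.39 km
  → nearest: 1 (8.11 km)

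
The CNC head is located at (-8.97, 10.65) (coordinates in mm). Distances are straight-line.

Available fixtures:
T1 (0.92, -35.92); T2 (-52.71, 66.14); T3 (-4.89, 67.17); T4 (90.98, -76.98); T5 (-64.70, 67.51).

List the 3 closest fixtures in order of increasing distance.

T1, T3, T2

Distances from (-8.97, 10.65):
T1: 47.61 mm
T2: 70.66 mm
T3: 56.67 mm
T4: 132.92 mm
T5: 79.62 mm
Sorted: T1 (47.61 mm) < T3 (56.67 mm) < T2 (70.66 mm) < T5 (79.62 mm) < T4 (132.92 mm)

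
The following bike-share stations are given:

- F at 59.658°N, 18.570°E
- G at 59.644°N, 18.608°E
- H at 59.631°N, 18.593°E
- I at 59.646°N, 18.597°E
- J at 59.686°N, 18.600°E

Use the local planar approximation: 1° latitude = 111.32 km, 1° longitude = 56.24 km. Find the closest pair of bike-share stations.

Pairwise distances:
F–G: 2.645 km
F–H: 3.272 km
F–I: 2.022 km
F–J: 3.544 km
G–H: 1.675 km
G–I: 0.657 km
G–J: 4.697 km
H–I: 1.685 km
H–J: 6.135 km
I–J: 4.456 km
Closest pair: G–I at 0.657 km.

G and I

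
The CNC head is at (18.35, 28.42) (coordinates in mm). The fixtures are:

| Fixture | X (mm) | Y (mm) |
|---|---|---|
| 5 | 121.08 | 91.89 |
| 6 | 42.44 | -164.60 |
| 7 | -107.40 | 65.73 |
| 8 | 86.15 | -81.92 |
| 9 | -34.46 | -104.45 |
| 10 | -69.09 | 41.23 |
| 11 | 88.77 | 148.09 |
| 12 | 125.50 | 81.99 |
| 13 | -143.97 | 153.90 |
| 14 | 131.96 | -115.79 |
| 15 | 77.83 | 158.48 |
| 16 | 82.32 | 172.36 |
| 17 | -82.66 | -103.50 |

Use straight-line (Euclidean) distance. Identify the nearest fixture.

Distances from (18.35, 28.42):
5: √((102.73)² + (63.47)²) = √(10553.4529 + 4028.4409) = 120.76 mm
6: √((24.09)² + (-193.02)²) = √(580.3281 + 37256.7204) = 194.52 mm
7: √((-125.75)² + (37.31)²) = √(15813.0625 + 1392.0361) = 131.17 mm
8: √((67.80)² + (-110.34)²) = √(4596.8400 + 12174.9156) = 129.51 mm
9: √((-52.81)² + (-132.87)²) = √(2788.8961 + 17654.4369) = 142.98 mm
10: √((-87.44)² + (12.81)²) = √(7645.7536 + 164.0961) = 88.37 mm
11: √((70.42)² + (119.67)²) = √(4958.9764 + 14320.9089) = 138.85 mm
12: √((107.15)² + (53.57)²) = √(11481.1225 + 2869.7449) = 119.80 mm
13: √((-162.32)² + (125.48)²) = √(26347.7824 + 15745.2304) = 205.17 mm
14: √((113.61)² + (-144.21)²) = √(12907.2321 + 20796.5241) = 183.59 mm
15: √((59.48)² + (130.06)²) = √(3537.8704 + 16915.6036) = 143.02 mm
16: √((63.97)² + (143.94)²) = √(4092.1609 + 20718.7236) = 157.51 mm
17: √((-101.01)² + (-131.92)²) = √(10203.0201 + 17402.8864) = 166.15 mm
Minimum: 10 at 88.37 mm.

10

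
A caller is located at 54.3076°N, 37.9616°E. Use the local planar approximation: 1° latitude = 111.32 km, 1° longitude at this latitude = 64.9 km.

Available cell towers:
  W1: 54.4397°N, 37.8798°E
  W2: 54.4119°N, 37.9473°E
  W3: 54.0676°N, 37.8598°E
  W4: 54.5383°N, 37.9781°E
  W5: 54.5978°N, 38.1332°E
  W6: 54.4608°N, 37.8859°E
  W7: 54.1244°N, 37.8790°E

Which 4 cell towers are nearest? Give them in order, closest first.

Distances from 54.3076°N, 37.9616°E:
W1: √((0.1321·111.32)² + (-0.0818·64.9)²) = √(216.247966 + 28.183570) = 15.6343 km
W2: √((0.1043·111.32)² + (-0.0143·64.9)²) = √(134.807797 + 0.861314) = 11.6477 km
W3: √((-0.2400·111.32)² + (-0.1018·64.9)²) = √(713.787402 + 43.650071) = 27.5216 km
W4: √((0.2307·111.32)² + (0.0165·64.9)²) = √(659.540675 + 1.146720) = 25.7038 km
W5: √((0.2902·111.32)² + (0.1716·64.9)²) = √(1043.617160 + 124.029205) = 34.1708 km
W6: √((0.1532·111.32)² + (-0.0757·64.9)²) = √(290.846556 + 24.136881) = 17.7478 km
W7: √((-0.1832·111.32)² + (-0.0826·64.9)²) = √(415.908057 + 28.737533) = 21.0866 km
Sorted: W2 (11.6477 km) < W1 (15.6343 km) < W6 (17.7478 km) < W7 (21.0866 km) < W4 (25.7038 km) < W3 (27.5216 km) < …

W2, W1, W6, W7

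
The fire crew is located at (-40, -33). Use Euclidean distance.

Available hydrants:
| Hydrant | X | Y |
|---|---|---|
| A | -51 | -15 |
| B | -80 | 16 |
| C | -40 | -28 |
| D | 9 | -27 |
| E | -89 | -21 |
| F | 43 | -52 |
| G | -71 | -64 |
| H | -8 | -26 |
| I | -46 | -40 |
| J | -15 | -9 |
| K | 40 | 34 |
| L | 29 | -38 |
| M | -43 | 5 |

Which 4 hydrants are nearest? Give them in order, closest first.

Distances from (-40, -33):
A: √((-11)² + (18)²) = √(121.000 + 324.000) = 21.1
B: √((-40)² + (49)²) = √(1600.000 + 2401.000) = 63.3
C: √((0)² + (5)²) = √(0.000 + 25.000) = 5.0
D: √((49)² + (6)²) = √(2401.000 + 36.000) = 49.4
E: √((-49)² + (12)²) = √(2401.000 + 144.000) = 50.4
F: √((83)² + (-19)²) = √(6889.000 + 361.000) = 85.1
G: √((-31)² + (-31)²) = √(961.000 + 961.000) = 43.8
H: √((32)² + (7)²) = √(1024.000 + 49.000) = 32.8
I: √((-6)² + (-7)²) = √(36.000 + 49.000) = 9.2
J: √((25)² + (24)²) = √(625.000 + 576.000) = 34.7
K: √((80)² + (67)²) = √(6400.000 + 4489.000) = 104.4
L: √((69)² + (-5)²) = √(4761.000 + 25.000) = 69.2
M: √((-3)² + (38)²) = √(9.000 + 1444.000) = 38.1
Sorted: C (5.0) < I (9.2) < A (21.1) < H (32.8) < J (34.7) < M (38.1) < …

C, I, A, H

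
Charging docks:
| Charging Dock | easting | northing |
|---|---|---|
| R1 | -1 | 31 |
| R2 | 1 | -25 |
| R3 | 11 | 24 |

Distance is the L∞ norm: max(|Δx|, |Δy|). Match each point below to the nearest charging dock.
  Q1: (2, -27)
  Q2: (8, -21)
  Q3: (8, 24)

Q1→R2; Q2→R2; Q3→R3

Q1 at (2, -27):
  R1: 58
  R2: 2
  R3: 51
  → nearest: R2 (2)
Q2 at (8, -21):
  R1: 52
  R2: 7
  R3: 45
  → nearest: R2 (7)
Q3 at (8, 24):
  R1: 9
  R2: 49
  R3: 3
  → nearest: R3 (3)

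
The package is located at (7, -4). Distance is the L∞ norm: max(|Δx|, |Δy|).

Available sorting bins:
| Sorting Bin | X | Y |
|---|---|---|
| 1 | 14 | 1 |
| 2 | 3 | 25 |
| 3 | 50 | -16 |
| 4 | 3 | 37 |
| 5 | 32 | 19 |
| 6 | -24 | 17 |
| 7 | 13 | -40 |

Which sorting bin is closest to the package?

1

Distances from (7, -4):
1: max(|7|, |5|) = 7
2: max(|-4|, |29|) = 29
3: max(|43|, |-12|) = 43
4: max(|-4|, |41|) = 41
5: max(|25|, |23|) = 25
6: max(|-31|, |21|) = 31
7: max(|6|, |-36|) = 36
Minimum: 1 at 7.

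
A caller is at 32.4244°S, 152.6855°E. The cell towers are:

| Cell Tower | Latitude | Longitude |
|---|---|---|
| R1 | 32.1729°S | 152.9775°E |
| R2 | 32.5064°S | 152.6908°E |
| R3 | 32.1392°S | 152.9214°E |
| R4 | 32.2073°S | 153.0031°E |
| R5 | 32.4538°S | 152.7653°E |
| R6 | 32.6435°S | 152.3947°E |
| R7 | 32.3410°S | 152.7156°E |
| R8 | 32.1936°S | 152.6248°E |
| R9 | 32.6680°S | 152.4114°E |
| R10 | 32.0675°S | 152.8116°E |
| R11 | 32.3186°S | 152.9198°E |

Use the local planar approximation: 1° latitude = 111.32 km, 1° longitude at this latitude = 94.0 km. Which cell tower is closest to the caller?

R5

Distances from 32.4244°S, 152.6855°E:
R1: 39.2074 km
R2: 9.1418 km
R3: 38.7257 km
R4: 38.4104 km
R5: 8.1841 km
R6: 36.6346 km
R7: 9.7057 km
R8: 26.3186 km
R9: 37.4061 km
R10: 41.4606 km
R11: 24.9756 km
Minimum: R5 at 8.1841 km.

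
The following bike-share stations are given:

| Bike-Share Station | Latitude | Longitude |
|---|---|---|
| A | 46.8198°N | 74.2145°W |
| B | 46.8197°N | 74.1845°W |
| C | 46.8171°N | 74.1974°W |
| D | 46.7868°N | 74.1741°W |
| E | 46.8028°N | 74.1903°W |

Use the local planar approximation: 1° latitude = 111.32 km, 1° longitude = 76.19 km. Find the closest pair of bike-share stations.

Pairwise distances:
A–B: √((-0.0001·111.32)² + (0.0300·76.19)²) = √(0.000124 + 5.224424) = 2.2857 km
A–C: √((-0.0027·111.32)² + (0.0171·76.19)²) = √(0.090339 + 1.697416) = 1.3371 km
A–D: √((-0.0330·111.32)² + (0.0404·76.19)²) = √(13.495043 + 9.474552) = 4.7927 km
A–E: √((-0.0170·111.32)² + (0.0242·76.19)²) = √(3.581329 + 3.399591) = 2.6421 km
B–C: √((-0.0026·111.32)² + (-0.0129·76.19)²) = √(0.083771 + 0.965996) = 1.0246 km
B–D: √((-0.0329·111.32)² + (0.0104·76.19)²) = √(13.413379 + 0.627860) = 3.7472 km
B–E: √((-0.0169·111.32)² + (-0.0058·76.19)²) = √(3.539320 + 0.195277) = 1.9325 km
C–D: √((-0.0303·111.32)² + (0.0233·76.19)²) = √(11.377102 + 3.151431) = 3.8116 km
C–E: √((-0.0143·111.32)² + (0.0071·76.19)²) = √(2.534069 + 0.292626) = 1.6813 km
D–E: √((0.0160·111.32)² + (-0.0162·76.19)²) = √(3.172388 + 1.523442) = 2.1670 km
Closest pair: B–C at 1.0246 km.

B and C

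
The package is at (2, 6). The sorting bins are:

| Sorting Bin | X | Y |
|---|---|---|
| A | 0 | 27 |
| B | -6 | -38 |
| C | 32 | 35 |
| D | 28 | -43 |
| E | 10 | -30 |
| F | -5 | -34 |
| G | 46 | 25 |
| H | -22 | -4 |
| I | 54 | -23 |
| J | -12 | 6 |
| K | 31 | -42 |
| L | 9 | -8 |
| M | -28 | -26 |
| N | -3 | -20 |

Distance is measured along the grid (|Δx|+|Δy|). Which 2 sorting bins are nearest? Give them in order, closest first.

Distances from (2, 6):
A: |-2| + |21| = 2 + 21 = 23
B: |-8| + |-44| = 8 + 44 = 52
C: |30| + |29| = 30 + 29 = 59
D: |26| + |-49| = 26 + 49 = 75
E: |8| + |-36| = 8 + 36 = 44
F: |-7| + |-40| = 7 + 40 = 47
G: |44| + |19| = 44 + 19 = 63
H: |-24| + |-10| = 24 + 10 = 34
I: |52| + |-29| = 52 + 29 = 81
J: |-14| + |0| = 14 + 0 = 14
K: |29| + |-48| = 29 + 48 = 77
L: |7| + |-14| = 7 + 14 = 21
M: |-30| + |-32| = 30 + 32 = 62
N: |-5| + |-26| = 5 + 26 = 31
Sorted: J (14) < L (21) < A (23) < N (31) < …

J, L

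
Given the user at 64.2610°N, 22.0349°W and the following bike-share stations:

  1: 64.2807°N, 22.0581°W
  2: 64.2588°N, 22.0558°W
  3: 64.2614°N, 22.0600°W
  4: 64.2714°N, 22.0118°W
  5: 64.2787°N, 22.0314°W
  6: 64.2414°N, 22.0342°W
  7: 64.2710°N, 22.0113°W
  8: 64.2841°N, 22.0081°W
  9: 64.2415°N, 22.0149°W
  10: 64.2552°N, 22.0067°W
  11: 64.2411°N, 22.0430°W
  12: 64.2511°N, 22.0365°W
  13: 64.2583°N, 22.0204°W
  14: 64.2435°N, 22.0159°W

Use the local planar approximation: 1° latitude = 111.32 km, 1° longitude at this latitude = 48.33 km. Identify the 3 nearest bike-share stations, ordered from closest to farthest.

Distances from 64.2610°N, 22.0349°W:
1: √((0.0197·111.32)² + (-0.0232·48.33)²) = √(4.809267 + 1.257215) = 2.4630 km
2: √((-0.0022·111.32)² + (-0.0209·48.33)²) = √(0.059978 + 1.020296) = 1.0394 km
3: √((0.0004·111.32)² + (-0.0251·48.33)²) = √(0.001983 + 1.471570) = 1.2139 km
4: √((0.0104·111.32)² + (0.0231·48.33)²) = √(1.340334 + 1.246400) = 1.6083 km
5: √((0.0177·111.32)² + (0.0035·48.33)²) = √(3.882334 + 0.028613) = 1.9776 km
6: √((-0.0196·111.32)² + (0.0007·48.33)²) = √(4.760565 + 0.001145) = 2.1821 km
7: √((0.0100·111.32)² + (0.0236·48.33)²) = √(1.239214 + 1.300941) = 1.5938 km
8: √((0.0231·111.32)² + (0.0268·48.33)²) = √(6.612571 + 1.677657) = 2.8793 km
9: √((-0.0195·111.32)² + (0.0200·48.33)²) = √(4.712112 + 0.934316) = 2.3762 km
10: √((-0.0058·111.32)² + (0.0282·48.33)²) = √(0.416872 + 1.857513) = 1.5081 km
11: √((-0.0199·111.32)² + (-0.0081·48.33)²) = √(4.907412 + 0.153251) = 2.2496 km
12: √((-0.0099·111.32)² + (-0.0016·48.33)²) = √(1.214554 + 0.005980) = 1.1048 km
13: √((-0.0027·111.32)² + (0.0145·48.33)²) = √(0.090339 + 0.491100) = 0.7625 km
14: √((-0.0175·111.32)² + (0.0190·48.33)²) = √(3.795094 + 0.843220) = 2.1537 km
Sorted: 13 (0.7625 km) < 2 (1.0394 km) < 12 (1.1048 km) < 3 (1.2139 km) < 10 (1.5081 km) < …

13, 2, 12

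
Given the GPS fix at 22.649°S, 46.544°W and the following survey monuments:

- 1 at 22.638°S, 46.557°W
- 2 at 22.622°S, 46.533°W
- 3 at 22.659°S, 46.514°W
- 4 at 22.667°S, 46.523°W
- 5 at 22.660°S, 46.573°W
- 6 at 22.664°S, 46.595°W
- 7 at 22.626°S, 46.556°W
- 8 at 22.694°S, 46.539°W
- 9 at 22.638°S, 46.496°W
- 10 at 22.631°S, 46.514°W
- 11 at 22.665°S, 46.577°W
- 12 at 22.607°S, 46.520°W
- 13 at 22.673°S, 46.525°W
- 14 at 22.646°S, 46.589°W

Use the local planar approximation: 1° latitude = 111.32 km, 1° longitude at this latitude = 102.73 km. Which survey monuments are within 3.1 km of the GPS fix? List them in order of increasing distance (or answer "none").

Distances from 22.649°S, 46.544°W:
1: 1.812 km
2: 3.211 km
3: 3.277 km
4: 2.944 km
5: 3.221 km
6: 5.499 km
7: 2.842 km
8: 5.036 km
9: 5.081 km
10: 3.676 km
11: 3.830 km
12: 5.286 km
13: 3.309 km
14: 4.635 km
Threshold 3.1 km: 1 (1.812 km), 7 (2.842 km), 4 (2.944 km) are within range.

1, 7, 4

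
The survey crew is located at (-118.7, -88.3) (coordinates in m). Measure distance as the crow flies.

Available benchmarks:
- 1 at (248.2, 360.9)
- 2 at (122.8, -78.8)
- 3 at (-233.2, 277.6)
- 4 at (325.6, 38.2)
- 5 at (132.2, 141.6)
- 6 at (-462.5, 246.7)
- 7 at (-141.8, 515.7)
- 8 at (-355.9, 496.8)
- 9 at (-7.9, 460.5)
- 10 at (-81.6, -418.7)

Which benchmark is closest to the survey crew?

Distances from (-118.7, -88.3):
1: 580.0 m
2: 241.7 m
3: 383.4 m
4: 462.0 m
5: 340.3 m
6: 480.0 m
7: 604.4 m
8: 631.4 m
9: 559.9 m
10: 332.5 m
Minimum: 2 at 241.7 m.

2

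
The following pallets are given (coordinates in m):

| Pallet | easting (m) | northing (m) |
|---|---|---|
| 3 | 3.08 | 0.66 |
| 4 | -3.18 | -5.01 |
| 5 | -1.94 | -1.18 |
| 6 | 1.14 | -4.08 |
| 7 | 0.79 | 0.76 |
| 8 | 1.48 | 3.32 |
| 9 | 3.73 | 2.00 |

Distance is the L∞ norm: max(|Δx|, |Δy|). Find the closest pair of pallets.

3 and 9

Pairwise distances:
3–4: 6.26 m
3–5: 5.02 m
3–6: 4.74 m
3–7: 2.29 m
3–8: 2.66 m
3–9: 1.34 m
4–5: 3.83 m
4–6: 4.32 m
4–7: 5.77 m
4–8: 8.33 m
4–9: 7.01 m
5–6: 3.08 m
5–7: 2.73 m
5–8: 4.50 m
5–9: 5.67 m
6–7: 4.84 m
6–8: 7.40 m
6–9: 6.08 m
7–8: 2.56 m
7–9: 2.94 m
8–9: 2.25 m
Closest pair: 3–9 at 1.34 m.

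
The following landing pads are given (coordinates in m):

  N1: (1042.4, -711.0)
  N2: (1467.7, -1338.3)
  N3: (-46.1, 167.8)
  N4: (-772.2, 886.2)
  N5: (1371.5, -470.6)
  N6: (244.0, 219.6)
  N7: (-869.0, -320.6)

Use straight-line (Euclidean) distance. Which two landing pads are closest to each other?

N3 and N6

Pairwise distances:
N1–N2: 757.9 m
N1–N3: 1399.0 m
N1–N4: 2417.4 m
N1–N5: 407.6 m
N1–N6: 1226.2 m
N1–N7: 1950.9 m
N2–N3: 2135.4 m
N2–N4: 3156.8 m
N2–N5: 873.0 m
N2–N6: 1981.0 m
N2–N7: 2548.7 m
N3–N4: 1021.4 m
N3–N5: 1554.7 m
N3–N6: 294.7 m
N3–N7: 956.9 m
N4–N5: 2537.0 m
N4–N6: 1215.3 m
N4–N7: 1210.7 m
N5–N6: 1322.0 m
N5–N7: 2245.5 m
N6–N7: 1237.2 m
Closest pair: N3–N6 at 294.7 m.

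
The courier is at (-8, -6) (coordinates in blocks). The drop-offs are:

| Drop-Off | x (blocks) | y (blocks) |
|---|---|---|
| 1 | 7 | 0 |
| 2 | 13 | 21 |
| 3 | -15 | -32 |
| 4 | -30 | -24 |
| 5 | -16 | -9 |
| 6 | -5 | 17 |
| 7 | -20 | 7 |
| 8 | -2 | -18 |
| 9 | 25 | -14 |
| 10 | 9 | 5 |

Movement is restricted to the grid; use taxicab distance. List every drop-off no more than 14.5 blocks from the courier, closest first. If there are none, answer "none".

Distances from (-8, -6):
1: |15| + |6| = 15 + 6 = 21 blocks
2: |21| + |27| = 21 + 27 = 48 blocks
3: |-7| + |-26| = 7 + 26 = 33 blocks
4: |-22| + |-18| = 22 + 18 = 40 blocks
5: |-8| + |-3| = 8 + 3 = 11 blocks
6: |3| + |23| = 3 + 23 = 26 blocks
7: |-12| + |13| = 12 + 13 = 25 blocks
8: |6| + |-12| = 6 + 12 = 18 blocks
9: |33| + |-8| = 33 + 8 = 41 blocks
10: |17| + |11| = 17 + 11 = 28 blocks
Threshold 14.5 blocks: 5 (11 blocks) is within range.

5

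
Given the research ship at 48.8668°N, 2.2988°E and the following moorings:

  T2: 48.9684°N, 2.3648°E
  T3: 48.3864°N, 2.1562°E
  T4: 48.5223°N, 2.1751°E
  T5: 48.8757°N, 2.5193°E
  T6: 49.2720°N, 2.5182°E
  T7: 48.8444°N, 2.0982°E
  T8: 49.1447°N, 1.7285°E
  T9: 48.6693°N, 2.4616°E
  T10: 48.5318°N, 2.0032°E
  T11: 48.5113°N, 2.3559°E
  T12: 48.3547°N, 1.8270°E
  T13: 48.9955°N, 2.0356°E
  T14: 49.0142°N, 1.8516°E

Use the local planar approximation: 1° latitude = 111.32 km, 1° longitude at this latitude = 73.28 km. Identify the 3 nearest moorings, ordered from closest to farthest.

Distances from 48.8668°N, 2.2988°E:
T2: √((0.1016·111.32)² + (0.0660·73.28)²) = √(127.918633 + 23.391539) = 12.3008 km
T3: √((-0.4804·111.32)² + (-0.1426·73.28)²) = √(2859.910174 + 109.196815) = 54.4895 km
T4: √((-0.3445·111.32)² + (-0.1237·73.28)²) = √(1470.702558 + 82.169439) = 39.4065 km
T5: √((0.0089·111.32)² + (0.2205·73.28)²) = √(0.981582 + 261.088720) = 16.1886 km
T6: √((0.4052·111.32)² + (0.2194·73.28)²) = √(2034.629180 + 258.490251) = 47.8865 km
T7: √((-0.0224·111.32)² + (-0.2006·73.28)²) = √(6.217881 + 216.089059) = 14.9100 km
T8: √((0.2779·111.32)² + (-0.5703·73.28)²) = √(957.025454 + 1746.536493) = 51.9958 km
T9: √((-0.1975·111.32)² + (0.1628·73.28)²) = √(483.371004 + 142.324518) = 25.0139 km
T10: √((-0.3350·111.32)² + (-0.2956·73.28)²) = √(1390.708181 + 469.223528) = 43.1269 km
T11: √((-0.3555·111.32)² + (0.0571·73.28)²) = √(1566.122055 + 17.508266) = 39.7949 km
T12: √((-0.5121·111.32)² + (-0.4718·73.28)²) = √(3249.794857 + 1195.327179) = 66.6717 km
T13: √((0.1287·111.32)² + (-0.2632·73.28)²) = √(205.259605 + 371.999787) = 24.0262 km
T14: √((0.1474·111.32)² + (-0.4472·73.28)²) = √(269.241104 + 1073.926381) = 36.6492 km
Sorted: T2 (12.3008 km) < T7 (14.9100 km) < T5 (16.1886 km) < T13 (24.0262 km) < T9 (25.0139 km) < …

T2, T7, T5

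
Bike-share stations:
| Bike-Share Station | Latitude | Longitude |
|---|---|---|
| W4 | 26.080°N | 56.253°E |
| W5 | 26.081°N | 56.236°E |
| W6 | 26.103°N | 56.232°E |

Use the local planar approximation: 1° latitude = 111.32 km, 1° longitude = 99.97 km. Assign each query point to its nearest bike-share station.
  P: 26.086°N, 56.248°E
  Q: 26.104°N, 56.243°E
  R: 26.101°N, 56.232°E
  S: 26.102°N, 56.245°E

P→W4; Q→W6; R→W6; S→W6

P at 26.086°N, 56.248°E:
  W4: 0.834 km
  W5: 1.322 km
  W6: 2.478 km
  → nearest: W4 (0.834 km)
Q at 26.104°N, 56.243°E:
  W4: 2.853 km
  W5: 2.654 km
  W6: 1.105 km
  → nearest: W6 (1.105 km)
R at 26.101°N, 56.232°E:
  W4: 3.142 km
  W5: 2.262 km
  W6: 0.223 km
  → nearest: W6 (0.223 km)
S at 26.102°N, 56.245°E:
  W4: 2.576 km
  W5: 2.505 km
  W6: 1.304 km
  → nearest: W6 (1.304 km)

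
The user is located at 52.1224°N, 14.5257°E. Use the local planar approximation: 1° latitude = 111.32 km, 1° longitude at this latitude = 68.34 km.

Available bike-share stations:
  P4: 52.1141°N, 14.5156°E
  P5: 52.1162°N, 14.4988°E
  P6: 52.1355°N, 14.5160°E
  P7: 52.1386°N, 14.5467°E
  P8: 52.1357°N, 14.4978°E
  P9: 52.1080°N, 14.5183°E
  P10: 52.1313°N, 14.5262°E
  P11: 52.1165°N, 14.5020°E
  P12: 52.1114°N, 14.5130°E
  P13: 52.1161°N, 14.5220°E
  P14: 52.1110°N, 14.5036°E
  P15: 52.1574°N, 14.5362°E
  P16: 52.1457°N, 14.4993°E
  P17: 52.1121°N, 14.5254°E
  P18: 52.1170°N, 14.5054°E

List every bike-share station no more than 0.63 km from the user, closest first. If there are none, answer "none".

Distances from 52.1224°N, 14.5257°E:
P4: 1.1533 km
P5: 1.9636 km
P6: 1.6019 km
P7: 2.3047 km
P8: 2.4140 km
P9: 1.6809 km
P10: 0.9913 km
P11: 1.7478 km
P12: 1.5009 km
P13: 0.7455 km
P14: 1.9727 km
P15: 3.9617 km
P16: 3.1595 km
P17: 1.1468 km
P18: 1.5119 km
Threshold 0.63 km: none within range.

none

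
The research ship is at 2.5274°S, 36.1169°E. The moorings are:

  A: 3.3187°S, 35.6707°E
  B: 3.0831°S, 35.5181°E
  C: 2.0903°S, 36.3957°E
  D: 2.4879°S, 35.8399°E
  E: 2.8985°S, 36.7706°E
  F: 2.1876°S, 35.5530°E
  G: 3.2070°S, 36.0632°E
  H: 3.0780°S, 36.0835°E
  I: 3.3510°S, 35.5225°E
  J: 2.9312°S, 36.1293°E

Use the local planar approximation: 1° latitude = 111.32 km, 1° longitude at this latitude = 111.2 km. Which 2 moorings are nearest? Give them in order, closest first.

D, J

Distances from 2.5274°S, 36.1169°E:
A: √((-0.7913·111.32)² + (-0.4462·111.2)²) = √(7759.410475 + 2461.890352) = 101.1004 km
B: √((-0.5557·111.32)² + (-0.5988·111.2)²) = √(3826.724430 + 4433.769973) = 90.8873 km
C: √((0.4371·111.32)² + (0.2788·111.2)²) = √(2367.598239 + 961.158727) = 57.6954 km
D: √((0.0395·111.32)² + (-0.2770·111.2)²) = √(19.334840 + 948.787846) = 31.1147 km
E: √((-0.3711·111.32)² + (0.6537·111.2)²) = √(1706.586493 + 5284.045449) = 83.6100 km
F: √((0.3398·111.32)² + (-0.5639·111.2)²) = √(1430.846826 + 3932.002304) = 73.2315 km
G: √((-0.6796·111.32)² + (-0.0537·111.2)²) = √(5723.387303 + 35.658096) = 75.8884 km
H: √((-0.5506·111.32)² + (-0.0334·111.2)²) = √(3756.806351 + 13.794390) = 61.4052 km
I: √((-0.8236·111.32)² + (-0.5944·111.2)²) = √(8405.800361 + 4368.850423) = 113.0250 km
J: √((-0.4038·111.32)² + (0.0124·111.2)²) = √(2020.593839 + 1.901310) = 44.9722 km
Sorted: D (31.1147 km) < J (44.9722 km) < C (57.6954 km) < H (61.4052 km) < …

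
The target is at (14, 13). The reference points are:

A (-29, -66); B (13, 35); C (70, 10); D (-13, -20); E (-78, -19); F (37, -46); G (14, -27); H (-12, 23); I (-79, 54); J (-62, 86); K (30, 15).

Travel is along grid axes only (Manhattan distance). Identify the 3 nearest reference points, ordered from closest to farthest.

K, B, H

Distances from (14, 13):
A: 122
B: 23
C: 59
D: 60
E: 124
F: 82
G: 40
H: 36
I: 134
J: 149
K: 18
Sorted: K (18) < B (23) < H (36) < G (40) < C (59) < …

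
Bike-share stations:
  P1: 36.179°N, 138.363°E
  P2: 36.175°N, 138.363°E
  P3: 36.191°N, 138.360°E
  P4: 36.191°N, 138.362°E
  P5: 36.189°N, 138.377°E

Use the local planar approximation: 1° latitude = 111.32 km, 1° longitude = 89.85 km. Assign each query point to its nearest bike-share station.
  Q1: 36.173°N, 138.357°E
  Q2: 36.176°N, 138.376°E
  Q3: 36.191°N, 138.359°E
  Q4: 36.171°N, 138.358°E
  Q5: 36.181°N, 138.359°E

Q1→P2; Q2→P2; Q3→P3; Q4→P2; Q5→P1

Q1 at 36.173°N, 138.357°E:
  P1: √((0.006·111.32)² + (0.006·89.85)²) = √(0.44612 + 0.29063) = 0.858 km
  P2: √((0.002·111.32)² + (0.006·89.85)²) = √(0.04957 + 0.29063) = 0.583 km
  P3: √((0.018·111.32)² + (0.003·89.85)²) = √(4.01505 + 0.07266) = 2.022 km
  P4: √((0.018·111.32)² + (0.005·89.85)²) = √(4.01505 + 0.20183) = 2.054 km
  P5: √((0.016·111.32)² + (0.020·89.85)²) = √(3.17239 + 3.22921) = 2.530 km
  → nearest: P2 (0.583 km)
Q2 at 36.176°N, 138.376°E:
  P1: √((0.003·111.32)² + (-0.013·89.85)²) = √(0.11153 + 1.36434) = 1.215 km
  P2: √((-0.001·111.32)² + (-0.013·89.85)²) = √(0.01239 + 1.36434) = 1.173 km
  P3: √((0.015·111.32)² + (-0.016·89.85)²) = √(2.78823 + 2.06669) = 2.203 km
  P4: √((0.015·111.32)² + (-0.014·89.85)²) = √(2.78823 + 1.58231) = 2.091 km
  P5: √((0.013·111.32)² + (0.001·89.85)²) = √(2.09427 + 0.00807) = 1.450 km
  → nearest: P2 (1.173 km)
Q3 at 36.191°N, 138.359°E:
  P1: √((-0.012·111.32)² + (0.004·89.85)²) = √(1.78447 + 0.12917) = 1.383 km
  P2: √((-0.016·111.32)² + (0.004·89.85)²) = √(3.17239 + 0.12917) = 1.817 km
  P3: √((0.000·111.32)² + (0.001·89.85)²) = √(0.00000 + 0.00807) = 0.090 km
  P4: √((0.000·111.32)² + (0.003·89.85)²) = √(0.00000 + 0.07266) = 0.270 km
  P5: √((-0.002·111.32)² + (0.018·89.85)²) = √(0.04957 + 2.61566) = 1.633 km
  → nearest: P3 (0.090 km)
Q4 at 36.171°N, 138.358°E:
  P1: √((0.008·111.32)² + (0.005·89.85)²) = √(0.79310 + 0.20183) = 0.997 km
  P2: √((0.004·111.32)² + (0.005·89.85)²) = √(0.19827 + 0.20183) = 0.633 km
  P3: √((0.020·111.32)² + (0.002·89.85)²) = √(4.95686 + 0.03229) = 2.234 km
  P4: √((0.020·111.32)² + (0.004·89.85)²) = √(4.95686 + 0.12917) = 2.255 km
  P5: √((0.018·111.32)² + (0.019·89.85)²) = √(4.01505 + 2.91436) = 2.632 km
  → nearest: P2 (0.633 km)
Q5 at 36.181°N, 138.359°E:
  P1: √((-0.002·111.32)² + (0.004·89.85)²) = √(0.04957 + 0.12917) = 0.423 km
  P2: √((-0.006·111.32)² + (0.004·89.85)²) = √(0.44612 + 0.12917) = 0.758 km
  P3: √((0.010·111.32)² + (0.001·89.85)²) = √(1.23921 + 0.00807) = 1.117 km
  P4: √((0.010·111.32)² + (0.003·89.85)²) = √(1.23921 + 0.07266) = 1.145 km
  P5: √((0.008·111.32)² + (0.018·89.85)²) = √(0.79310 + 2.61566) = 1.846 km
  → nearest: P1 (0.423 km)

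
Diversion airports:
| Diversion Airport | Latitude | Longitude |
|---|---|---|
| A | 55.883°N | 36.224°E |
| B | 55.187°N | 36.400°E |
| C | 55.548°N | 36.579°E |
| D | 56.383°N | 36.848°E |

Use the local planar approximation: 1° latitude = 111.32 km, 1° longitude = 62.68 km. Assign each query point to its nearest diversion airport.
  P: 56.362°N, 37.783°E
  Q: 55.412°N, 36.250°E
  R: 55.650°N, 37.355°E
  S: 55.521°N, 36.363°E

P at 56.362°N, 37.783°E:
  A: 111.320 km
  B: 156.919 km
  C: 117.925 km
  D: 58.652 km
  → nearest: D (58.652 km)
Q at 55.412°N, 36.250°E:
  A: 52.457 km
  B: 26.754 km
  C: 25.582 km
  D: 114.406 km
  → nearest: C (25.582 km)
R at 55.650°N, 37.355°E:
  A: 75.487 km
  B: 78.991 km
  C: 49.947 km
  D: 87.567 km
  → nearest: C (49.947 km)
S at 55.521°N, 36.363°E:
  A: 41.229 km
  B: 37.253 km
  C: 13.868 km
  D: 100.658 km
  → nearest: C (13.868 km)

P→D; Q→C; R→C; S→C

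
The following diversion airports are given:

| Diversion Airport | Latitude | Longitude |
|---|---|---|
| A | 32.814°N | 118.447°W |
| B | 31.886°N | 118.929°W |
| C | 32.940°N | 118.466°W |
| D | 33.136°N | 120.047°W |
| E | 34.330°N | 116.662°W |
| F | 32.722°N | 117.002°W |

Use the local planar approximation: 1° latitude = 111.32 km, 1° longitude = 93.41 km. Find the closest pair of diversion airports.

A and C

Pairwise distances:
A–C: 14.138 km
A–B: 112.690 km
B–C: 125.048 km
A–F: 135.365 km
C–F: 138.889 km
C–D: 149.284 km
A–D: 153.694 km
B–D: 173.979 km
E–F: 181.798 km
B–F: 202.636 km
C–E: 228.777 km
A–E: 237.237 km
D–F: 288.143 km
D–E: 342.994 km
B–E: 344.764 km
Closest pair: A–C at 14.138 km.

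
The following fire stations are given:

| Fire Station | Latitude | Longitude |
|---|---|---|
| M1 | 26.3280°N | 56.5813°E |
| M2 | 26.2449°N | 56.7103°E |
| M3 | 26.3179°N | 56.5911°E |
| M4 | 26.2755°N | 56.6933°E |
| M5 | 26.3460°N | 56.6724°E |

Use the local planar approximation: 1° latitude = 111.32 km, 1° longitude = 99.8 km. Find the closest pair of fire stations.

Pairwise distances:
M1–M2: √((-0.0831·111.32)² + (0.1290·99.8)²) = √(85.575302 + 165.745026) = 15.8531 km
M1–M3: √((-0.0101·111.32)² + (0.0098·99.8)²) = √(1.264122 + 0.956562) = 1.4902 km
M1–M4: √((-0.0525·111.32)² + (0.1120·99.8)²) = √(34.155842 + 124.938742) = 12.6133 km
M1–M5: √((0.0180·111.32)² + (0.0911·99.8)²) = √(4.015054 + 82.660464) = 9.3100 km
M2–M3: √((0.0730·111.32)² + (-0.1192·99.8)²) = √(66.037727 + 141.518623) = 14.4068 km
M2–M4: √((0.0306·111.32)² + (-0.0170·99.8)²) = √(11.603506 + 2.878452) = 3.8055 km
M2–M5: √((0.1011·111.32)² + (-0.0379·99.8)²) = √(126.662690 + 14.306701) = 11.8731 km
M3–M4: √((-0.0424·111.32)² + (0.1022·99.8)²) = √(22.278098 + 104.031024) = 11.2387 km
M3–M5: √((0.0281·111.32)² + (0.0813·99.8)²) = √(9.784960 + 65.832777) = 8.6958 km
M4–M5: √((0.0705·111.32)² + (-0.0209·99.8)²) = √(61.592046 + 4.350645) = 8.1205 km
Closest pair: M1–M3 at 1.4902 km.

M1 and M3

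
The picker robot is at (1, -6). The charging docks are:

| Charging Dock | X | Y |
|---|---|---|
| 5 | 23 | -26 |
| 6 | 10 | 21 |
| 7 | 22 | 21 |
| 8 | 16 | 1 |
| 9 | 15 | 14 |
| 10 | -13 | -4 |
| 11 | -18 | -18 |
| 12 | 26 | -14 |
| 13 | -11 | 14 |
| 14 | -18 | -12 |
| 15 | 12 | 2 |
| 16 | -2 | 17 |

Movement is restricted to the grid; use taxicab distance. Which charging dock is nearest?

10

Distances from (1, -6):
5: |22| + |-20| = 22 + 20 = 42
6: |9| + |27| = 9 + 27 = 36
7: |21| + |27| = 21 + 27 = 48
8: |15| + |7| = 15 + 7 = 22
9: |14| + |20| = 14 + 20 = 34
10: |-14| + |2| = 14 + 2 = 16
11: |-19| + |-12| = 19 + 12 = 31
12: |25| + |-8| = 25 + 8 = 33
13: |-12| + |20| = 12 + 20 = 32
14: |-19| + |-6| = 19 + 6 = 25
15: |11| + |8| = 11 + 8 = 19
16: |-3| + |23| = 3 + 23 = 26
Minimum: 10 at 16.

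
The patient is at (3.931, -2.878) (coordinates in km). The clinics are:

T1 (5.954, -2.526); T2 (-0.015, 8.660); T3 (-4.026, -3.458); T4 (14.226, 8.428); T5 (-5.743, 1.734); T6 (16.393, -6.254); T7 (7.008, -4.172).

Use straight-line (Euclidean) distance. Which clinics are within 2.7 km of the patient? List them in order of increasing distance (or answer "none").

Distances from (3.931, -2.878):
T1: 2.053 km
T2: 12.194 km
T3: 7.978 km
T4: 15.291 km
T5: 10.717 km
T6: 12.911 km
T7: 3.338 km
Threshold 2.7 km: T1 (2.053 km) is within range.

T1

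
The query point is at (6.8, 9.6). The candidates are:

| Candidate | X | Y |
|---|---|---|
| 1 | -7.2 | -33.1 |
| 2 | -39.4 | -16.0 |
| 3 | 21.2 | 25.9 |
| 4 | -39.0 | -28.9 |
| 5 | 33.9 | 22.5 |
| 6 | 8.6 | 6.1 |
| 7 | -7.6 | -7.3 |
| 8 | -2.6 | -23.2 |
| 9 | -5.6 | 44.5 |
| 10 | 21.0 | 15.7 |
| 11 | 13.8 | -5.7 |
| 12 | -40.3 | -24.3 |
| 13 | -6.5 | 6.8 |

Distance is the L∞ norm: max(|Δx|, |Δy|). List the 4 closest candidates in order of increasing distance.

6, 13, 10, 11

Distances from (6.8, 9.6):
1: 42.7
2: 46.2
3: 16.3
4: 45.8
5: 27.1
6: 3.5
7: 16.9
8: 32.8
9: 34.9
10: 14.2
11: 15.3
12: 47.1
13: 13.3
Sorted: 6 (3.5) < 13 (13.3) < 10 (14.2) < 11 (15.3) < 3 (16.3) < 7 (16.9) < …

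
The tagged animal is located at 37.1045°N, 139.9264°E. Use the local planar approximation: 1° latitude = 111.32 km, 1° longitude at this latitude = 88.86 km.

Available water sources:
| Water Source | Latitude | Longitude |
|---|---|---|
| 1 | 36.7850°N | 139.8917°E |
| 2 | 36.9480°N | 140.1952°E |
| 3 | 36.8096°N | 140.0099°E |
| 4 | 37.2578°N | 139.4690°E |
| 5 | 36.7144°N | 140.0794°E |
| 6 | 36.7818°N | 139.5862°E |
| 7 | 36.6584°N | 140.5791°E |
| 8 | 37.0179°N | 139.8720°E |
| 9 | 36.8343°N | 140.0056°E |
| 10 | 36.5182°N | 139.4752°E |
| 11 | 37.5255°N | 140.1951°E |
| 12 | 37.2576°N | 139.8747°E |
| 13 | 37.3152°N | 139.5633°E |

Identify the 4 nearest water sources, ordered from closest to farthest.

8, 12, 2, 9

Distances from 37.1045°N, 139.9264°E:
1: √((-0.3195·111.32)² + (-0.0347·88.86)²) = √(1264.992994 + 9.507615) = 35.7001 km
2: √((-0.1565·111.32)² + (0.2688·88.86)²) = √(303.511450 + 570.520359) = 29.5640 km
3: √((-0.2949·111.32)² + (0.0835·88.86)²) = √(1077.695180 + 55.053580) = 33.6563 km
4: √((0.1533·111.32)² + (-0.4574·88.86)²) = √(291.226375 + 1651.980583) = 44.0818 km
5: √((-0.3901·111.32)² + (0.1530·88.86)²) = √(1885.811570 + 184.839796) = 45.5044 km
6: √((-0.3227·111.32)² + (-0.3402·88.86)²) = √(1290.459343 + 913.863299) = 46.9502 km
7: √((-0.4461·111.32)² + (0.6527·88.86)²) = √(2466.100901 + 3363.874953) = 76.3543 km
8: √((-0.0866·111.32)² + (-0.0544·88.86)²) = √(92.935615 + 23.367401) = 10.7844 km
9: √((-0.2702·111.32)² + (0.0792·88.86)²) = √(904.726028 + 49.529390) = 30.8910 km
10: √((-0.5863·111.32)² + (-0.4512·88.86)²) = √(4259.770324 + 1607.499327) = 76.5981 km
11: √((0.4210·111.32)² + (0.2687·88.86)²) = √(2196.395711 + 570.095943) = 52.5974 km
12: √((0.1531·111.32)² + (-0.0517·88.86)²) = √(290.466985 + 21.105406) = 17.6514 km
13: √((0.2107·111.32)² + (-0.3631·88.86)²) = √(550.142842 + 1041.034484) = 39.8896 km
Sorted: 8 (10.7844 km) < 12 (17.6514 km) < 2 (29.5640 km) < 9 (30.8910 km) < 3 (33.6563 km) < 1 (35.7001 km) < …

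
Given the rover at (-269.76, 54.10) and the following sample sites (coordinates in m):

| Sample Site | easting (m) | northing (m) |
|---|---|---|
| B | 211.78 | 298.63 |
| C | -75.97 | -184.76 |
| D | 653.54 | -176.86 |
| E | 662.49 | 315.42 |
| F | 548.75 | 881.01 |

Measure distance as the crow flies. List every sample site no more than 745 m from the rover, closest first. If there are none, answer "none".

Distances from (-269.76, 54.10):
B: √((481.54)² + (244.53)²) = √(231880.7716 + 59794.9209) = 540.07 m
C: √((193.79)² + (-238.86)²) = √(37554.5641 + 57054.0996) = 307.59 m
D: √((923.30)² + (-230.96)²) = √(852482.8900 + 53342.5216) = 951.75 m
E: √((932.25)² + (261.32)²) = √(869090.0625 + 68288.1424) = 968.18 m
F: √((818.51)² + (826.91)²) = √(669958.6201 + 683780.1481) = 1163.50 m
Threshold 745 m: C (307.59 m), B (540.07 m) are within range.

C, B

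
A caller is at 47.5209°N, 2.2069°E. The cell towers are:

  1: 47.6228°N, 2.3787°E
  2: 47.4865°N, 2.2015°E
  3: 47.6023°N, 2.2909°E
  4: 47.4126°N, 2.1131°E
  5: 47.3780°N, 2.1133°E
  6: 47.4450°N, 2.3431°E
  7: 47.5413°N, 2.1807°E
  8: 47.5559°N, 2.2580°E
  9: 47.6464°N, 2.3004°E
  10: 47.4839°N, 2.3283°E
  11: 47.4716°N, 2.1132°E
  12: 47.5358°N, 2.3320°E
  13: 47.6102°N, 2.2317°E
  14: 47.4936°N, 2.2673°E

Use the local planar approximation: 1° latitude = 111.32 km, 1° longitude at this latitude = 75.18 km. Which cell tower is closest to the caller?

Distances from 47.5209°N, 2.2069°E:
1: √((0.1019·111.32)² + (0.1718·75.18)²) = √(128.675174 + 166.821093) = 17.1900 km
2: √((-0.0344·111.32)² + (-0.0054·75.18)²) = √(14.664366 + 0.164813) = 3.8509 km
3: √((0.0814·111.32)² + (0.0840·75.18)²) = √(82.109840 + 39.880741) = 11.0449 km
4: √((-0.1083·111.32)² + (-0.0938·75.18)²) = √(145.346075 + 49.729068) = 13.9669 km
5: √((-0.1429·111.32)² + (-0.0936·75.18)²) = √(253.052629 + 49.517230) = 17.3945 km
6: √((-0.0759·111.32)² + (0.1362·75.18)²) = √(71.388778 + 104.847688) = 13.2754 km
7: √((0.0204·111.32)² + (-0.0262·75.18)²) = √(5.157114 + 3.879781) = 3.0061 km
8: √((0.0350·111.32)² + (0.0511·75.18)²) = √(15.180374 + 14.758644) = 5.4717 km
9: √((0.1255·111.32)² + (0.0935·75.18)²) = √(195.179341 + 49.411480) = 15.6394 km
10: √((-0.0370·111.32)² + (0.1214·75.18)²) = √(16.964843 + 83.299427) = 10.0132 km
11: √((-0.0493·111.32)² + (-0.0937·75.18)²) = √(30.118978 + 49.623092) = 8.9298 km
12: √((0.0149·111.32)² + (0.1251·75.18)²) = √(2.751180 + 88.454364) = 9.5502 km
13: √((0.0893·111.32)² + (0.0248·75.18)²) = √(98.821016 + 3.476226) = 10.1142 km
14: √((-0.0273·111.32)² + (0.0604·75.18)²) = √(9.235740 + 20.619519) = 5.4640 km
Minimum: 7 at 3.0061 km.

7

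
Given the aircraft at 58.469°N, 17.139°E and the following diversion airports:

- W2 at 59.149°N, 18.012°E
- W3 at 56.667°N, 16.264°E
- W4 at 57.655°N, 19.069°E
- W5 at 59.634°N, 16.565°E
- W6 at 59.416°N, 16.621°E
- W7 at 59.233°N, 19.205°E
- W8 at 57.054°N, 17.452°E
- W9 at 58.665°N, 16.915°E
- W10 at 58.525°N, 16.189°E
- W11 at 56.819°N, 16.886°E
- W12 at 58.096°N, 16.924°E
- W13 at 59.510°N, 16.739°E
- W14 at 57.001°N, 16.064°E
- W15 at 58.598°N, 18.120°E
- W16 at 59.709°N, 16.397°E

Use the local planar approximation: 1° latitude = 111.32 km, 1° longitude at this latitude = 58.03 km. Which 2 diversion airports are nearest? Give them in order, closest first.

Distances from 58.469°N, 17.139°E:
W2: 91.086 km
W3: 206.925 km
W4: 144.064 km
W5: 133.897 km
W6: 109.622 km
W7: 146.993 km
W8: 158.562 km
W9: 25.397 km
W10: 55.480 km
W11: 184.264 km
W12: 43.356 km
W13: 118.186 km
W14: 174.920 km
W15: 58.711 km
W16: 144.597 km
Sorted: W9 (25.397 km) < W12 (43.356 km) < W10 (55.480 km) < W15 (58.711 km) < …

W9, W12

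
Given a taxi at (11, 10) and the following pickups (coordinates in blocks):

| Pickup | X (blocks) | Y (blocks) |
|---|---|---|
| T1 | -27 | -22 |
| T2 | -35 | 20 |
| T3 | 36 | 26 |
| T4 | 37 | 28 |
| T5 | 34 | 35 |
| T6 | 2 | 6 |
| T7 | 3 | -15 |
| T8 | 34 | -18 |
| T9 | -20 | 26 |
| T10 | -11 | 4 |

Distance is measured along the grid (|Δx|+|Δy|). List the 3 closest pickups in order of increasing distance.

T6, T10, T7

Distances from (11, 10):
T1: |-38| + |-32| = 38 + 32 = 70 blocks
T2: |-46| + |10| = 46 + 10 = 56 blocks
T3: |25| + |16| = 25 + 16 = 41 blocks
T4: |26| + |18| = 26 + 18 = 44 blocks
T5: |23| + |25| = 23 + 25 = 48 blocks
T6: |-9| + |-4| = 9 + 4 = 13 blocks
T7: |-8| + |-25| = 8 + 25 = 33 blocks
T8: |23| + |-28| = 23 + 28 = 51 blocks
T9: |-31| + |16| = 31 + 16 = 47 blocks
T10: |-22| + |-6| = 22 + 6 = 28 blocks
Sorted: T6 (13 blocks) < T10 (28 blocks) < T7 (33 blocks) < T3 (41 blocks) < T4 (44 blocks) < …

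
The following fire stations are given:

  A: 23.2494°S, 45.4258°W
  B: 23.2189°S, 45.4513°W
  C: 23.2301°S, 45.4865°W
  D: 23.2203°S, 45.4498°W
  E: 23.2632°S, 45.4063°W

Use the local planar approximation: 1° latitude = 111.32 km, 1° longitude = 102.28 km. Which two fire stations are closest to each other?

Pairwise distances:
A–B: 4.2814 km
A–C: 6.5696 km
A–D: 4.0644 km
A–E: 2.5175 km
B–C: 3.8100 km
B–D: 0.2187 km
B–E: 6.7456 km
C–D: 3.9090 km
C–E: 8.9924 km
D–E: 6.5270 km
Closest pair: B–D at 0.2187 km.

B and D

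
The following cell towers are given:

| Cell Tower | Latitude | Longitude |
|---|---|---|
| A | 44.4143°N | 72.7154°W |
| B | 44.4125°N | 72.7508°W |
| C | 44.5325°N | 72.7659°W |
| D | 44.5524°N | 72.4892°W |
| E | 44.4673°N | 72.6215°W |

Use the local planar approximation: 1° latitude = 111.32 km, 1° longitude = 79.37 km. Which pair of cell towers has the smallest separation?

Pairwise distances:
A–B: 2.8168 km
A–C: 13.7550 km
A–D: 23.6361 km
A–E: 9.5055 km
B–C: 13.4121 km
B–D: 25.9548 km
B–E: 11.9388 km
C–D: 22.0731 km
C–E: 13.5659 km
D–E: 14.1424 km
Closest pair: A–B at 2.8168 km.

A and B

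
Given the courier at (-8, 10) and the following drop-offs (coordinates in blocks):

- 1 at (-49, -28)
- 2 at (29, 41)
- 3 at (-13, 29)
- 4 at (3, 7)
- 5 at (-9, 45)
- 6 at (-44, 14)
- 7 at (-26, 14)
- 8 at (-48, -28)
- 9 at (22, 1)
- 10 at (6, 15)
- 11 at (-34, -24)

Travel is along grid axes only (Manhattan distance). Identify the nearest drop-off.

4

Distances from (-8, 10):
1: |-41| + |-38| = 41 + 38 = 79 blocks
2: |37| + |31| = 37 + 31 = 68 blocks
3: |-5| + |19| = 5 + 19 = 24 blocks
4: |11| + |-3| = 11 + 3 = 14 blocks
5: |-1| + |35| = 1 + 35 = 36 blocks
6: |-36| + |4| = 36 + 4 = 40 blocks
7: |-18| + |4| = 18 + 4 = 22 blocks
8: |-40| + |-38| = 40 + 38 = 78 blocks
9: |30| + |-9| = 30 + 9 = 39 blocks
10: |14| + |5| = 14 + 5 = 19 blocks
11: |-26| + |-34| = 26 + 34 = 60 blocks
Minimum: 4 at 14 blocks.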